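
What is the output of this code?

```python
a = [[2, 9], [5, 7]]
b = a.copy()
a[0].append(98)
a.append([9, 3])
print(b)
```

Key concept: shallow copy with nested lists.
Step by step:
`a = [[2, 9], [5, 7]]` → a = [[2, 9], [5, 7]]
`b = a.copy()` → b = [[2, 9], [5, 7]]
`a[0].append(98)` → a = [[2, 9, 98], [5, 7]]; b = [[2, 9, 98], [5, 7]]
`a.append([9, 3])` → a = [[2, 9, 98], [5, 7], [9, 3]]
`print(b)` → prints [[2, 9, 98], [5, 7]]

Answer: [[2, 9, 98], [5, 7]]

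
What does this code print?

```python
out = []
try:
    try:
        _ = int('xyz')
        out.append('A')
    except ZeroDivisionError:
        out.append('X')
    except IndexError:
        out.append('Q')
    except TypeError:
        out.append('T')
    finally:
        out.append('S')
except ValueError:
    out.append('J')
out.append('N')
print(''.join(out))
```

Execution trace: 'S' (finally) → 'J' (outer except ValueError) → 'N' (after the try/except). Output: SJN

Answer: SJN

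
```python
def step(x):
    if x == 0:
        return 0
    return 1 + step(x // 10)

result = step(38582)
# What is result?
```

Count of digits of 38582: 5

Answer: 5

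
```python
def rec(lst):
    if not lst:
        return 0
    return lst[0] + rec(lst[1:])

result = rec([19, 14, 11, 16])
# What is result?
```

19 + 14 + 11 + 16 + 0 = 60

Answer: 60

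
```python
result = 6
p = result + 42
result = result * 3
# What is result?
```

Trace:
`result = 6` → result = 6
`p = result + 42` → p = 48
`result = result * 3` → result = 18
So result = 18

Answer: 18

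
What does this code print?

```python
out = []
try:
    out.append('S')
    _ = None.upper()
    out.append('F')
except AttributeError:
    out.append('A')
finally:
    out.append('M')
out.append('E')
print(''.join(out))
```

Execution trace: 'S' (try body) → 'A' (except AttributeError) → 'M' (finally) → 'E' (after the try/except). Output: SAME

Answer: SAME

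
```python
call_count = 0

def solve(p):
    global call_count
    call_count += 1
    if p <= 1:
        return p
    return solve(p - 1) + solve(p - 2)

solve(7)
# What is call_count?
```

Calls(p) = 1 + Calls(p-1) + Calls(p-2); Calls(0)=Calls(1)=1. For p=7 this gives 41.

Answer: 41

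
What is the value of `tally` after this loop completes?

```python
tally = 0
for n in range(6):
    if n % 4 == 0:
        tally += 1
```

Count numbers divisible by 4 in range(6)
`tally` takes the values: 0 → 1 → 2

Answer: 2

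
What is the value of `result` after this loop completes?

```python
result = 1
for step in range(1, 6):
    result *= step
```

5! = 120
`result` takes the values: 1 → 2 → 6 → 24 → 120

Answer: 120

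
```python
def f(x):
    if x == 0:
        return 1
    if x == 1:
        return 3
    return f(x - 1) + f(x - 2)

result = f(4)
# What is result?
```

Build up from base cases: f(0)=1, f(1)=3, f(2)=4, f(3)=7, f(4)=11

Answer: 11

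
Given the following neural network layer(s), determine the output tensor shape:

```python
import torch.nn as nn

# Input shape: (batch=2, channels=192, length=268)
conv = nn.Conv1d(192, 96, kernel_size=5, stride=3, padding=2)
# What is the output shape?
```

Input: (2, 192, 268) -> Output: (2, 96, 90)

Answer: (2, 96, 90)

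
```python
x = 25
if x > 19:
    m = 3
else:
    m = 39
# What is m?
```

Trace:
`x = 25` → x = 25
`if x > 19: ...` → x > 19 is True → m = 3
So m = 3

Answer: 3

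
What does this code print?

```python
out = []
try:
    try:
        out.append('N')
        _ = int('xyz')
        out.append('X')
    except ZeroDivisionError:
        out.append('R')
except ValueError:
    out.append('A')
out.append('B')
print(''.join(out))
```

Execution trace: 'N' (try body) → 'A' (outer except ValueError) → 'B' (after the try/except). Output: NAB

Answer: NAB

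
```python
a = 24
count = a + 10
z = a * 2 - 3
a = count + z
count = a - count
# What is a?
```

Trace:
`a = 24` → a = 24
`count = a + 10` → count = 34
`z = a * 2 - 3` → z = 45
`a = count + z` → a = 79
`count = a - count` → count = 45
So a = 79

Answer: 79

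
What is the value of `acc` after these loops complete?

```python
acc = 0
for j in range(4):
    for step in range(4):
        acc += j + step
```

Sum of all j+step for j,step in 4x4
`acc` takes the values: 0 → 1 → 3 → 6 → 7 → 9 → 12 → 16 → 18 → 21 → 25 → 30 → 33 → 37 → 42 → 48

Answer: 48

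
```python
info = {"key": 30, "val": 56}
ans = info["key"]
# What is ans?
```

Trace:
`info = {"key": 30, "val": 56}` → info = {'key': 30, 'val': 56}
`ans = info["key"]` → ans = 30
So ans = 30

Answer: 30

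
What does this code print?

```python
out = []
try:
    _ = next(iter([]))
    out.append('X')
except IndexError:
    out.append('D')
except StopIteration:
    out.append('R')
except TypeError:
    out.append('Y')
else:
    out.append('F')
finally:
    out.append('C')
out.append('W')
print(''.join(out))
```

Execution trace: 'R' (except StopIteration) → 'C' (finally) → 'W' (after the try/except). Output: RCW

Answer: RCW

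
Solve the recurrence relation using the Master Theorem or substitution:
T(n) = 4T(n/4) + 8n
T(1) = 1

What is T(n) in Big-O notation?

By Master Theorem: a=4, b=4, f(n)=8n. Since log_4(4) = 1 and f(n) = Θ(n^1), Case 2 applies. T(n) = O(n log n).

Answer: O(n log n)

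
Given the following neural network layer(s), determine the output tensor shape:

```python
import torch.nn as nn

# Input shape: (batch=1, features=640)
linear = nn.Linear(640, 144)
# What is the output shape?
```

Input: (1, 640) -> Output: (1, 144)

Answer: (1, 144)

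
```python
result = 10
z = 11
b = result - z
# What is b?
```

Trace:
`result = 10` → result = 10
`z = 11` → z = 11
`b = result - z` → b = -1
So b = -1

Answer: -1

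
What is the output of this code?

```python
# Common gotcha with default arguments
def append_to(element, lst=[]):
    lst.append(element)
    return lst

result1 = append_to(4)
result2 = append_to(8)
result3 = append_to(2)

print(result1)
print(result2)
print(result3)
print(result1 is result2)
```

Key concept: mutable default argument gotcha.
Step by step:
`result1 = append_to(4)` → result1 = [4]
`result2 = append_to(8)` → result1 = [4, 8] (same object as result2); result2 = [4, 8] (same object as result1)
`result3 = append_to(2)` → result1 = [4, 8, 2] (same object as result2, result3); result2 = [4, 8, 2] (same object as result1, result3); result3 = [4, 8, 2] (same object as result1, result2)
`print(result1)` → prints [4, 8, 2]
`print(result2)` → prints [4, 8, 2]
`print(result3)` → prints [4, 8, 2]
`print(result1 is result2)` → prints True

Answer:
[4, 8, 2]
[4, 8, 2]
[4, 8, 2]
True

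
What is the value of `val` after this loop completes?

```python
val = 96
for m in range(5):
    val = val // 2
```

Halve 5 times: 96 // 2^5 = 3
`val` takes the values: 96 → 48 → 24 → 12 → 6 → 3

Answer: 3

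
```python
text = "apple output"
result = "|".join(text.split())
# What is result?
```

Trace:
`text = "apple output"` → text = 'apple output'
`result = "|".join(text.split())` → result = 'apple|output'
So result = 'apple|output'

Answer: 'apple|output'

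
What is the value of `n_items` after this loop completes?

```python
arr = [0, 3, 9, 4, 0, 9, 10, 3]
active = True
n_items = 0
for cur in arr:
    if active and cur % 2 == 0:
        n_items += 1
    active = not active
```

Count even values at even positions
`n_items` takes the values: 0 → 1 → 2 → 3

Answer: 3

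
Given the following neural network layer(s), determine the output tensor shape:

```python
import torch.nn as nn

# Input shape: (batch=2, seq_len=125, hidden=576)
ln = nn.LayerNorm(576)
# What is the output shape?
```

Input: (2, 125, 576) -> Output: (2, 125, 576)

Answer: (2, 125, 576)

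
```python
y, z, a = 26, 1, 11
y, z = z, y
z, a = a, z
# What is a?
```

Trace:
`y, z, a = 26, 1, 11` → y = 26; z = 1; a = 11
`y, z = z, y` → y = 1; z = 26
`z, a = a, z` → z = 11; a = 26
So a = 26

Answer: 26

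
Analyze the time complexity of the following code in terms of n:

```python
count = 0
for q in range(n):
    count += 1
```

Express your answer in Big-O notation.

Each loop level contributes: n. Multiplying the contributions gives O(n).

Answer: O(n)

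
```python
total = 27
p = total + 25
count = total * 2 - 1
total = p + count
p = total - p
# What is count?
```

Trace:
`total = 27` → total = 27
`p = total + 25` → p = 52
`count = total * 2 - 1` → count = 53
`total = p + count` → total = 105
`p = total - p` → p = 53
So count = 53

Answer: 53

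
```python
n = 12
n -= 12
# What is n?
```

Trace:
`n = 12` → n = 12
`n -= 12` → n = 0
So n = 0

Answer: 0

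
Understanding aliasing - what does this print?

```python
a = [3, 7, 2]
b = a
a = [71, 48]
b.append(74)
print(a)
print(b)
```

Key concept: rebinding vs mutation: a is rebound to a new list, b still points at the original.
Step by step:
`a = [3, 7, 2]` → a = [3, 7, 2]
`b = a` → b = [3, 7, 2] (same object as a)
`a = [71, 48]` → a = [71, 48]
`b.append(74)` → b = [3, 7, 2, 74]
`print(a)` → prints [71, 48]
`print(b)` → prints [3, 7, 2, 74]

Answer:
[71, 48]
[3, 7, 2, 74]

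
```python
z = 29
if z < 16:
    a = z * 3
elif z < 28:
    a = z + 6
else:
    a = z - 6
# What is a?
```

Trace:
`z = 29` → z = 29
`if z < 16: ...` → z < 16 is False, z < 28 is False, take else branch → a = 23
So a = 23

Answer: 23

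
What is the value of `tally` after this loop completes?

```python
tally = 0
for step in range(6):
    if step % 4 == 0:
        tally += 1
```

Count numbers divisible by 4 in range(6)
`tally` takes the values: 0 → 1 → 2

Answer: 2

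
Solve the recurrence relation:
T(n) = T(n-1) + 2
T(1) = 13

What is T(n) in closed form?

Unrolling: T(n) = T(1) + 2·(n-1) = 13 + 2(n-1) = 2n + 11.

Answer: T(n) = 2n + 11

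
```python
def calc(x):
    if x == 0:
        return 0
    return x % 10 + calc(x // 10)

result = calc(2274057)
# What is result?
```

Sum of digits of 2274057: 7 + 5 + 0 + 4 + 7 + 2 + 2 = 27

Answer: 27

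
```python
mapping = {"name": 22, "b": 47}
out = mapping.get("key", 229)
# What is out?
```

Trace:
`mapping = {"name": 22, "b": 47}` → mapping = {'name': 22, 'b': 47}
`out = mapping.get("key", 229)` → out = 229
So out = 229

Answer: 229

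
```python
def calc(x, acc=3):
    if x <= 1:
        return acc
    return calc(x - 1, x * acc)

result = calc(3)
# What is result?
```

Accumulator trace (n, acc): (3, 3) -> (2, 9) -> (1, 18) -> return 18

Answer: 18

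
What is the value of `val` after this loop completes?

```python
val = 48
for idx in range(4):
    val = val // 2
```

Halve 4 times: 48 // 2^4 = 3
`val` takes the values: 48 → 24 → 12 → 6 → 3

Answer: 3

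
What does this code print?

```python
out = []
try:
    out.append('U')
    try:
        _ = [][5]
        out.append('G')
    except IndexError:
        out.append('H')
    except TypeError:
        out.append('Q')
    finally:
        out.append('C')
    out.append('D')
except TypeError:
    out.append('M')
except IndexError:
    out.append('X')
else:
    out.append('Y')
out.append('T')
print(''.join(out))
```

Execution trace: 'U' (try body) → 'H' (inner except IndexError) → 'C' (inner finally) → 'D' (try body, no exception) → 'Y' (else) → 'T' (after the try/except). Output: UHCDYT

Answer: UHCDYT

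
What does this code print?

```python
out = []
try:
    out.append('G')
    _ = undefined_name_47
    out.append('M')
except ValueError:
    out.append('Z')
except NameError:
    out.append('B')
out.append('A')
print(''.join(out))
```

Execution trace: 'G' (try body) → 'B' (except NameError) → 'A' (after the try/except). Output: GBA

Answer: GBA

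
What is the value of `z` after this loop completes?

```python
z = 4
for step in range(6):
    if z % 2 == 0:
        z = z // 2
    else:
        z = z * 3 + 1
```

Collatz-style transformation from 4
`z` takes the values: 4 → 2 → 1 → 4 → 2 → 1 → 4

Answer: 4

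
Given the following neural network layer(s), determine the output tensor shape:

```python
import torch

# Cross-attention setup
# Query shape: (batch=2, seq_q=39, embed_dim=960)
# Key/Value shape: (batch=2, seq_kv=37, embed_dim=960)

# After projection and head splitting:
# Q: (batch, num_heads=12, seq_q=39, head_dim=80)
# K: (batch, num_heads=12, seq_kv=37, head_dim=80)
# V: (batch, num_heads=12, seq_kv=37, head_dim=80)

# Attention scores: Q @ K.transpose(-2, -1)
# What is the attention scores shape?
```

Input: (2, 39, 960) -> Output: (2, 12, 39, 37)

Answer: (2, 12, 39, 37)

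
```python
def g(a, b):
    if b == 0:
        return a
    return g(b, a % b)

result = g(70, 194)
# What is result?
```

g(70, 194) -> g(194, 70) -> g(70, 54) -> g(54, 16) -> g(16, 6) -> g(6, 4) -> g(4, 2) -> g(2, 0) -> 2

Answer: 2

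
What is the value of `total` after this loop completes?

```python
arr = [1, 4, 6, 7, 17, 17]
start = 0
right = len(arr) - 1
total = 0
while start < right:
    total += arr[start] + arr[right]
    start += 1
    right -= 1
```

Sum of pairs from ends
`total` takes the values: 0 → 18 → 39 → 52

Answer: 52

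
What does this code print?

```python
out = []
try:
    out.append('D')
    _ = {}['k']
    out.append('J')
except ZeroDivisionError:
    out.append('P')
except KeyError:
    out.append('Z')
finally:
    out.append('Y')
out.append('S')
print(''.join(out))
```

Execution trace: 'D' (try body) → 'Z' (except KeyError) → 'Y' (finally) → 'S' (after the try/except). Output: DZYS

Answer: DZYS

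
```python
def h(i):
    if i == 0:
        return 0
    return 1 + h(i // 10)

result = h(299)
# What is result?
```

Count of digits of 299: 3

Answer: 3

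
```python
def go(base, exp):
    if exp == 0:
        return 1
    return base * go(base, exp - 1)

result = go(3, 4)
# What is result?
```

go(3, 4) = 3 * 3 * 3 * 3 = 81

Answer: 81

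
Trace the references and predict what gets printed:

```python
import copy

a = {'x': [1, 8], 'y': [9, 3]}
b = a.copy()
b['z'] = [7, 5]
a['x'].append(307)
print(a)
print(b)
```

Key concept: shallow copy of dict with mutable values.
Step by step:
`a = {'x': [1, 8], 'y': [9, 3]}` → a = {'x': [1, 8], 'y': [9, 3]}
`b = a.copy()` → b = {'x': [1, 8], 'y': [9, 3]}
`b['z'] = [7, 5]` → b = {'x': [1, 8], 'y': [9, 3], 'z': [7, 5]}
`a['x'].append(307)` → a = {'x': [1, 8, 307], 'y': [9, 3]}; b = {'x': [1, 8, 307], 'y': [9, 3], 'z': [7, 5]}
`print(a)` → prints {'x': [1, 8, 307], 'y': [9, 3]}
`print(b)` → prints {'x': [1, 8, 307], 'y': [9, 3], 'z': [7, 5]}

Answer:
{'x': [1, 8, 307], 'y': [9, 3]}
{'x': [1, 8, 307], 'y': [9, 3], 'z': [7, 5]}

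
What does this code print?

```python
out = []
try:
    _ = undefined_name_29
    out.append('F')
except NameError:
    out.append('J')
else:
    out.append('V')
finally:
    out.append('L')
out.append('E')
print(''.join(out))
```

Execution trace: 'J' (except NameError) → 'L' (finally) → 'E' (after the try/except). Output: JLE

Answer: JLE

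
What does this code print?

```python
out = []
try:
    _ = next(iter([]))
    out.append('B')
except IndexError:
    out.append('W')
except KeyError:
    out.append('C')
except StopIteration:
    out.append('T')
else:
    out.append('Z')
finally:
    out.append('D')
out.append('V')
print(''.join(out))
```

Execution trace: 'T' (except StopIteration) → 'D' (finally) → 'V' (after the try/except). Output: TDV

Answer: TDV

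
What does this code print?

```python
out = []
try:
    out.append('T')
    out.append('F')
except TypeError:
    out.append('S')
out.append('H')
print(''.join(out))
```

Execution trace: 'T' (try body) → 'F' (try body, no exception) → 'H' (after the try/except). Output: TFH

Answer: TFH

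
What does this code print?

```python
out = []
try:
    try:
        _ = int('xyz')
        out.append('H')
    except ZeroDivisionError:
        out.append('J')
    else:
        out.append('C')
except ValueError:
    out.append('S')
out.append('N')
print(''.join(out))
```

Execution trace: 'S' (outer except ValueError) → 'N' (after the try/except). Output: SN

Answer: SN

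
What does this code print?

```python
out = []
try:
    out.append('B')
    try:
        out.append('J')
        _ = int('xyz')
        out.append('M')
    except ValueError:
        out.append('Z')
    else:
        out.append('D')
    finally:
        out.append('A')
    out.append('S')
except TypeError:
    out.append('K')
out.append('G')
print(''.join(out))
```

Execution trace: 'B' (try body) → 'J' (inner try body) → 'Z' (inner except ValueError) → 'A' (inner finally) → 'S' (try body, no exception) → 'G' (after the try/except). Output: BJZASG

Answer: BJZASG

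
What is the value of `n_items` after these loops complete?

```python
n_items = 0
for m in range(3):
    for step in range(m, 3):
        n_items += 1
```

Upper triangle: 3 + 2 + ... + 1
`n_items` takes the values: 0 → 1 → 2 → 3 → 4 → 5 → 6

Answer: 6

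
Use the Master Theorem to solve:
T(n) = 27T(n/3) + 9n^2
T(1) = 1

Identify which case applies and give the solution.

a=27, b=3, f(n)=9n^2. log_3(27) = 3. Since c=2 < 3, Case 1 applies: T(n) = Θ(n^log_b(a)) = O(n^3).

Answer: O(n^3) - Case 1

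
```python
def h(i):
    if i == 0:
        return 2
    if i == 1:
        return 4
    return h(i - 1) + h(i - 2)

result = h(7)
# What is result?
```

Build up from base cases: h(0)=2, h(1)=4, h(2)=6, h(3)=10, h(4)=16, h(5)=26, h(6)=42, ..., h(7)=68

Answer: 68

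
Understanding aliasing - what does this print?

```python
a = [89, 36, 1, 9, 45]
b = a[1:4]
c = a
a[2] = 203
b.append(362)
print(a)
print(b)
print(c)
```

Key concept: slice vs alias.
Step by step:
`a = [89, 36, 1, 9, 45]` → a = [89, 36, 1, 9, 45]
`b = a[1:4]` → b = [36, 1, 9]
`c = a` → c = [89, 36, 1, 9, 45] (same object as a)
`a[2] = 203` → a = [89, 36, 203, 9, 45] (same object as c); c = [89, 36, 203, 9, 45] (same object as a)
`b.append(362)` → b = [36, 1, 9, 362]
`print(a)` → prints [89, 36, 203, 9, 45]
`print(b)` → prints [36, 1, 9, 362]
`print(c)` → prints [89, 36, 203, 9, 45]

Answer:
[89, 36, 203, 9, 45]
[36, 1, 9, 362]
[89, 36, 203, 9, 45]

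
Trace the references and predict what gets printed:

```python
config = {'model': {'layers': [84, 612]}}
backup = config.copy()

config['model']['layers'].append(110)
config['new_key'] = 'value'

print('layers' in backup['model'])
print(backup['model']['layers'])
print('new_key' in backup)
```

Key concept: shallow copy gotcha with nested dict.
Step by step:
`config = {'model': {'layers': [84, 612]}}` → config = {'model': {'layers': [84, 612]}}
`backup = config.copy()` → backup = {'model': {'layers': [84, 612]}}
`config['model']['layers'].append(110)` → config = {'model': {'layers': [84, 612, 110]}}; backup = {'model': {'layers': [84, 612, 110]}}
`config['new_key'] = 'value'` → config = {'model': {'layers': [84, 612, 110]}, 'new_key': 'value'}
`print('layers' in backup['model'])` → prints True
`print(backup['model']['layers'])` → prints [84, 612, 110]
`print('new_key' in backup)` → prints False

Answer:
True
[84, 612, 110]
False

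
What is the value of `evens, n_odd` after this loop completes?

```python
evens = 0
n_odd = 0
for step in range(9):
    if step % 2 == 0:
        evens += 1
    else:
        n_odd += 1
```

Count evens and odds in range(9)
`evens, n_odd` takes the values: (0, 0) → (1, 0) → (1, 1) → (2, 1) → (2, 2) → (3, 2) → (3, 3) → (4, 3) → (4, 4) → (5, 4)

Answer: 5, 4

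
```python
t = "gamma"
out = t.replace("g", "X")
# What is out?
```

Trace:
`t = "gamma"` → t = 'gamma'
`out = t.replace("g", "X")` → out = 'Xamma'
So out = 'Xamma'

Answer: 'Xamma'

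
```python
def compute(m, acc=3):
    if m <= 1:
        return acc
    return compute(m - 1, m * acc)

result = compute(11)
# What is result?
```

Accumulator trace (n, acc): (11, 3) -> (10, 33) -> (9, 330) -> (8, 2970) -> (7, 23760) -> (6, 166320) -> (5, 997920) -> (4, 4989600) -> (3, 19958400) -> (2, 59875200) -> (1, 119750400) -> return 119750400

Answer: 119750400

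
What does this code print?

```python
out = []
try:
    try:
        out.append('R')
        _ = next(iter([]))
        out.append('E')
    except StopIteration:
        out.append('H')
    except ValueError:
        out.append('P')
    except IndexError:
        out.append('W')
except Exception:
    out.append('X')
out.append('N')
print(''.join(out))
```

Execution trace: 'R' (inner try body) → 'H' (inner except StopIteration) → 'N' (after the try/except). Output: RHN

Answer: RHN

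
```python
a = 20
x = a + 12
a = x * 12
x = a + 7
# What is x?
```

Trace:
`a = 20` → a = 20
`x = a + 12` → x = 32
`a = x * 12` → a = 384
`x = a + 7` → x = 391
So x = 391

Answer: 391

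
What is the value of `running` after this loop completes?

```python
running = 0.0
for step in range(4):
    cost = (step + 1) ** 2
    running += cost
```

Sum of squared losses 1² + 2² + ... + 4²
`running` takes the values: 0.0 → 1.0 → 5.0 → 14.0 → 30.0

Answer: 30.0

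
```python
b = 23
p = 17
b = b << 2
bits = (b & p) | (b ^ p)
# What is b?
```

Trace:
`b = 23` → b = 23
`p = 17` → p = 17
`b = b << 2` → b = 92
`bits = (b & p) | (b ^ p)` → bits = 93
So b = 92

Answer: 92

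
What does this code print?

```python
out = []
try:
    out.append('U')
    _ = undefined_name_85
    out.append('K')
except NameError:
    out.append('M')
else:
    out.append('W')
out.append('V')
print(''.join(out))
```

Execution trace: 'U' (try body) → 'M' (except NameError) → 'V' (after the try/except). Output: UMV

Answer: UMV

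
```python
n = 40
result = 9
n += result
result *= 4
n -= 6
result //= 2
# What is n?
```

Trace:
`n = 40` → n = 40
`result = 9` → result = 9
`n += result` → n = 49
`result *= 4` → result = 36
`n -= 6` → n = 43
`result //= 2` → result = 18
So n = 43

Answer: 43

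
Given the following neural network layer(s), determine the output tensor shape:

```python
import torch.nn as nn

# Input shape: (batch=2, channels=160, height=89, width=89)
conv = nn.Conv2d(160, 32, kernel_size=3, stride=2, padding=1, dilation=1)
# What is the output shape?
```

Input: (2, 160, 89, 89) -> Output: (2, 32, 45, 45)

Answer: (2, 32, 45, 45)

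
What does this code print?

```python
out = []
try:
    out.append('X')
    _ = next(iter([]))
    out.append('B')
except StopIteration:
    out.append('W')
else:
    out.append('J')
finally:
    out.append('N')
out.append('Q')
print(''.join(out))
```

Execution trace: 'X' (try body) → 'W' (except StopIteration) → 'N' (finally) → 'Q' (after the try/except). Output: XWNQ

Answer: XWNQ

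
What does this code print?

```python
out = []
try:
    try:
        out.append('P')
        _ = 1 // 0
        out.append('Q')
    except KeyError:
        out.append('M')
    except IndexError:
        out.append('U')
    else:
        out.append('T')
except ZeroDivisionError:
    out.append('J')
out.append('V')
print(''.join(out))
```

Execution trace: 'P' (try body) → 'J' (outer except ZeroDivisionError) → 'V' (after the try/except). Output: PJV

Answer: PJV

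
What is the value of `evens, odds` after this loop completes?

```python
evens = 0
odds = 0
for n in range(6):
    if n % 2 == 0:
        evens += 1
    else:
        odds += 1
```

Count evens and odds in range(6)
`evens, odds` takes the values: (0, 0) → (1, 0) → (1, 1) → (2, 1) → (2, 2) → (3, 2) → (3, 3)

Answer: 3, 3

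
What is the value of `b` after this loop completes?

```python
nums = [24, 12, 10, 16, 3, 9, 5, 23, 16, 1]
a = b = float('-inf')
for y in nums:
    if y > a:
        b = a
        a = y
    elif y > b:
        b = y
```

Second largest (with repeats) in [24, 12, 10, 16, 3, 9, 5, 23, 16, 1]
`b` takes the values: -inf → 12 → 16 → 23

Answer: 23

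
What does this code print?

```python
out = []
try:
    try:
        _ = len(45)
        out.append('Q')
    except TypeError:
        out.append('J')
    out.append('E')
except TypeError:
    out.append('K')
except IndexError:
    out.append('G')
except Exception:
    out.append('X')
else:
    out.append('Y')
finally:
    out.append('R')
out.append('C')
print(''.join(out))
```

Execution trace: 'J' (inner except TypeError) → 'E' (try body, no exception) → 'Y' (else) → 'R' (finally) → 'C' (after the try/except). Output: JEYRC

Answer: JEYRC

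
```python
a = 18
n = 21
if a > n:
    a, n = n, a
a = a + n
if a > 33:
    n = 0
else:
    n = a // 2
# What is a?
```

Trace:
`a = 18` → a = 18
`n = 21` → n = 21
`if a > n: ...` → a > n is False → no variable changes
`a = a + n` → a = 39
`if a > 33: ...` → a > 33 is True → n = 0
So a = 39

Answer: 39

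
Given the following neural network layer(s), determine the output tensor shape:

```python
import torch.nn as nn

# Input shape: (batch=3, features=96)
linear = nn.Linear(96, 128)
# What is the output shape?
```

Input: (3, 96) -> Output: (3, 128)

Answer: (3, 128)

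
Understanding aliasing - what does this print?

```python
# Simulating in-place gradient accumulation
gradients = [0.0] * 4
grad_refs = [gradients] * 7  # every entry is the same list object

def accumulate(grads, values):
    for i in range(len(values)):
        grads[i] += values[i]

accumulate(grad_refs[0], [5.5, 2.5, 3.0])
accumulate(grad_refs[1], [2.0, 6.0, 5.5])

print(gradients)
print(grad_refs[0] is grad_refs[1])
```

Key concept: gradient accumulation aliasing.
Step by step:
`gradients = [0.0] * 4` → gradients = [0.0, 0.0, 0.0, 0.0]
`grad_refs = [gradients] * 7` → grad_refs = [[0.0, 0.0, 0.0, 0.0], [0.0, 0.0, 0.0, 0.0], [0.0, 0.0, 0.0, 0.0], [0.0, 0.0, 0.0, 0.0], [0.0, 0.0, 0.0, 0.0], [0.0, 0.0, 0.0, 0.0], [0.0, 0.0, 0.0, 0.0]]
`accumulate(grad_refs[0], [5.5, 2.5, 3.0])` → gradients = [5.5, 2.5, 3.0, 0.0]; grad_refs = [[5.5, 2.5, 3.0, 0.0], [5.5, 2.5, 3.0, 0.0], [5.5, 2.5, 3.0, 0.0], [5.5, 2.5, 3.0, 0.0], [5.5, 2.5, 3.0, 0.0], [5.5, 2.5, 3.0, 0.0], [5.5, 2.5, 3.0, 0.0]]
`accumulate(grad_refs[1], [2.0, 6.0, 5.5])` → gradients = [7.5, 8.5, 8.5, 0.0]; grad_refs = [[7.5, 8.5, 8.5, 0.0], [7.5, 8.5, 8.5, 0.0], [7.5, 8.5, 8.5, 0.0], [7.5, 8.5, 8.5, 0.0], [7.5, 8.5, 8.5, 0.0], [7.5, 8.5, 8.5, 0.0], [7.5, 8.5, 8.5, 0.0]]
`print(gradients)` → prints [7.5, 8.5, 8.5, 0.0]
`print(grad_refs[0] is grad_refs[1])` → prints True

Answer:
[7.5, 8.5, 8.5, 0.0]
True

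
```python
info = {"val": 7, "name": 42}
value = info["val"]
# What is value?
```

Trace:
`info = {"val": 7, "name": 42}` → info = {'val': 7, 'name': 42}
`value = info["val"]` → value = 7
So value = 7

Answer: 7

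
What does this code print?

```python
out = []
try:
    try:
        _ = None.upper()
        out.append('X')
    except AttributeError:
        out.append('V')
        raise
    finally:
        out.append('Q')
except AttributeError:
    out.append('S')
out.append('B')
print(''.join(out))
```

Execution trace: 'V' (inner except AttributeError) → 'Q' (inner finally) → 'S' (outer except AttributeError) → 'B' (after the try/except). Output: VQSB

Answer: VQSB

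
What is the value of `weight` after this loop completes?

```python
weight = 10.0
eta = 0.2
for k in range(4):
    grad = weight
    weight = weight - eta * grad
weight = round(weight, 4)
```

Gradient descent: w = 10.0 * (1 - 0.2)^4
`weight` takes the values: 10.0 → 8.0 → 6.4 → 5.12 → 4.096

Answer: 4.096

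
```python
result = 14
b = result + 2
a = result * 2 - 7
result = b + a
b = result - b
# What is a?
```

Trace:
`result = 14` → result = 14
`b = result + 2` → b = 16
`a = result * 2 - 7` → a = 21
`result = b + a` → result = 37
`b = result - b` → b = 21
So a = 21

Answer: 21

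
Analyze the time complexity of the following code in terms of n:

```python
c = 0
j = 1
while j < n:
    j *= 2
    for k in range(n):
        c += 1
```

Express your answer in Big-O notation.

Each loop level contributes: log n × n. Multiplying the contributions gives O(n log n).

Answer: O(n log n)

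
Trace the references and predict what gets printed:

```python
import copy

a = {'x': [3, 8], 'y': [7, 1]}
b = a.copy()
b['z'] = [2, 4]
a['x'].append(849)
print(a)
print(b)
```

Key concept: shallow copy of dict with mutable values.
Step by step:
`a = {'x': [3, 8], 'y': [7, 1]}` → a = {'x': [3, 8], 'y': [7, 1]}
`b = a.copy()` → b = {'x': [3, 8], 'y': [7, 1]}
`b['z'] = [2, 4]` → b = {'x': [3, 8], 'y': [7, 1], 'z': [2, 4]}
`a['x'].append(849)` → a = {'x': [3, 8, 849], 'y': [7, 1]}; b = {'x': [3, 8, 849], 'y': [7, 1], 'z': [2, 4]}
`print(a)` → prints {'x': [3, 8, 849], 'y': [7, 1]}
`print(b)` → prints {'x': [3, 8, 849], 'y': [7, 1], 'z': [2, 4]}

Answer:
{'x': [3, 8, 849], 'y': [7, 1]}
{'x': [3, 8, 849], 'y': [7, 1], 'z': [2, 4]}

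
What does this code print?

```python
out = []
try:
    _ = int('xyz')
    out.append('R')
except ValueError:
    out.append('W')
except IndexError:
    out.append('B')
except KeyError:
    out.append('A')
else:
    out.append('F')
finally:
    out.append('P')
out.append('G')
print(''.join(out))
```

Execution trace: 'W' (except ValueError) → 'P' (finally) → 'G' (after the try/except). Output: WPG

Answer: WPG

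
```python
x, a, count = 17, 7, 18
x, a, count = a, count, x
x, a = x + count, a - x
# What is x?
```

Trace:
`x, a, count = 17, 7, 18` → x = 17; a = 7; count = 18
`x, a, count = a, count, x` → x = 7; a = 18; count = 17
`x, a = x + count, a - x` → x = 24; a = 11
So x = 24

Answer: 24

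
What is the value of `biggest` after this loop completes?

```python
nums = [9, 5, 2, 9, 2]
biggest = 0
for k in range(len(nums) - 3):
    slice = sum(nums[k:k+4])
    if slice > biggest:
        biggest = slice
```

Max sum of 4-element window in [9, 5, 2, 9, 2]
`biggest` takes the values: 0 → 25

Answer: 25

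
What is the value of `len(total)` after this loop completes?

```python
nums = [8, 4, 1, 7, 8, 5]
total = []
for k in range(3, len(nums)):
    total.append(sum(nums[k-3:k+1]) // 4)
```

Number of 4-element averages
`total` takes the values: [] → [5] → [5, 5] → [5, 5, 5]
So `len(total)` = 3

Answer: 3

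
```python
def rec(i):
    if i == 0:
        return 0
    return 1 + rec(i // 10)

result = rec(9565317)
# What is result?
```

Count of digits of 9565317: 7

Answer: 7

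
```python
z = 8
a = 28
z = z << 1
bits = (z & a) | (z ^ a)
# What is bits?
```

Trace:
`z = 8` → z = 8
`a = 28` → a = 28
`z = z << 1` → z = 16
`bits = (z & a) | (z ^ a)` → bits = 28
So bits = 28

Answer: 28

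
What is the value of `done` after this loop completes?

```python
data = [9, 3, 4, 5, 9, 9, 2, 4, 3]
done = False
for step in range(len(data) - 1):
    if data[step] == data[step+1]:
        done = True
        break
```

Check consecutive duplicates in [9, 3, 4, 5, 9, 9, 2, 4, 3]
`done` takes the values: False → True

Answer: True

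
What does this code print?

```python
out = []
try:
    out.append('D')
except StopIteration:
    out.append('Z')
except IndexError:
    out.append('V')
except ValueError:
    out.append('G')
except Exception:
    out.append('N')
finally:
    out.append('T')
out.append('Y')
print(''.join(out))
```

Execution trace: 'D' (try body, no exception) → 'T' (finally) → 'Y' (after the try/except). Output: DTY

Answer: DTY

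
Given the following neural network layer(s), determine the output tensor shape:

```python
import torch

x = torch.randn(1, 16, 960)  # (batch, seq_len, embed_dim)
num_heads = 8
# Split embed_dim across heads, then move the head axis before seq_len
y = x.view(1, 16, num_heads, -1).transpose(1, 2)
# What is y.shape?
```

Input: (1, 16, 960) -> head_dim = 960 // 8 = 120; after view: (1, 16, 8, 120) -> after transpose(1, 2): (1, 8, 16, 120) -> Output: (1, 8, 16, 120)

Answer: (1, 8, 16, 120)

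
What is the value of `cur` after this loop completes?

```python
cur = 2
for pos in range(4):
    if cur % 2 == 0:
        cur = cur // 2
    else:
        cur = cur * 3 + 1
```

Collatz-style transformation from 2
`cur` takes the values: 2 → 1 → 4 → 2 → 1

Answer: 1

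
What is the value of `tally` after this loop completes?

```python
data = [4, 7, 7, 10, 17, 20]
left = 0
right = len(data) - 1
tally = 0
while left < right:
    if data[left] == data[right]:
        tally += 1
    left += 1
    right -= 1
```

Count matching pairs from ends
`tally` takes the values: 0

Answer: 0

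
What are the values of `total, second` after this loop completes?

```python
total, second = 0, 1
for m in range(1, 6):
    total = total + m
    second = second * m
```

Sum and factorial of 1 to 5
`total, second` takes the values: (0, 1) → (1, 1) → (3, 1) → (3, 2) → (6, 2) → (6, 6) → (10, 6) → (10, 24) → (15, 24) → (15, 120)

Answer: 15, 120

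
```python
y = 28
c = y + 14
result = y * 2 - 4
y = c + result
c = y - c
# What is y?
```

Trace:
`y = 28` → y = 28
`c = y + 14` → c = 42
`result = y * 2 - 4` → result = 52
`y = c + result` → y = 94
`c = y - c` → c = 52
So y = 94

Answer: 94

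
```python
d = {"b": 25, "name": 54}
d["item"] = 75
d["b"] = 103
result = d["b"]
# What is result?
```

Trace:
`d = {"b": 25, "name": 54}` → d = {'b': 25, 'name': 54}
`d["item"] = 75` → d = {'b': 25, 'name': 54, 'item': 75}
`d["b"] = 103` → d = {'b': 103, 'name': 54, 'item': 75}
`result = d["b"]` → result = 103
So result = 103

Answer: 103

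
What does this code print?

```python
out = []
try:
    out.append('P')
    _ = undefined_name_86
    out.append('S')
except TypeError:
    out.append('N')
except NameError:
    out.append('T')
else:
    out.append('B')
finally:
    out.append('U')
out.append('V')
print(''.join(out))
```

Execution trace: 'P' (try body) → 'T' (except NameError) → 'U' (finally) → 'V' (after the try/except). Output: PTUV

Answer: PTUV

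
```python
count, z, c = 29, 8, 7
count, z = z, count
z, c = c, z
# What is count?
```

Trace:
`count, z, c = 29, 8, 7` → count = 29; z = 8; c = 7
`count, z = z, count` → count = 8; z = 29
`z, c = c, z` → z = 7; c = 29
So count = 8

Answer: 8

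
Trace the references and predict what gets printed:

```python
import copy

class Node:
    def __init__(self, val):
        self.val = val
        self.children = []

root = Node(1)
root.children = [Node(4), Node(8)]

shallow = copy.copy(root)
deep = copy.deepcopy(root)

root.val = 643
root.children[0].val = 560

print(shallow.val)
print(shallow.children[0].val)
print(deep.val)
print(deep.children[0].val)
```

Key concept: deep copy with custom objects.
Step by step:
`root = Node(1)` → root = Node(val=1, children=[])
`root.children = [Node(4), Node(8)]` → root = Node(val=1, children=[Node(val=4, children=[]), Node(val=8, children=[])])
`shallow = copy.copy(root)` → shallow = Node(val=1, children=[Node(val=4, children=[]), Node(val=8, children=[])])
`deep = copy.deepcopy(root)` → deep = Node(val=1, children=[Node(val=4, children=[]), Node(val=8, children=[])])
`root.val = 643` → root = Node(val=643, children=[Node(val=4, children=[]), Node(val=8, children=[])])
`root.children[0].val = 560` → root = Node(val=643, children=[Node(val=560, children=[]), Node(val=8, children=[])]); shallow = Node(val=1, children=[Node(val=560, children=[]), Node(val=8, children=[])])
`print(shallow.val)` → prints 1
`print(shallow.children[0].val)` → prints 560
`print(deep.val)` → prints 1
`print(deep.children[0].val)` → prints 4

Answer:
1
560
1
4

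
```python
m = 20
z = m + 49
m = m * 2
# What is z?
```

Trace:
`m = 20` → m = 20
`z = m + 49` → z = 69
`m = m * 2` → m = 40
So z = 69

Answer: 69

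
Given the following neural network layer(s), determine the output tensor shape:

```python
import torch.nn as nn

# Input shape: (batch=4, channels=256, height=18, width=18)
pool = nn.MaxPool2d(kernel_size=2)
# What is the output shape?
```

Input: (4, 256, 18, 18) -> Output: (4, 256, 9, 9)

Answer: (4, 256, 9, 9)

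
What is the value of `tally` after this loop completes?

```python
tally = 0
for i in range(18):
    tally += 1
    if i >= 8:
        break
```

Loop breaks when i reaches 8, tally is 9
`tally` takes the values: 0 → 1 → 2 → 3 → 4 → 5 → 6 → 7 → 8 → 9

Answer: 9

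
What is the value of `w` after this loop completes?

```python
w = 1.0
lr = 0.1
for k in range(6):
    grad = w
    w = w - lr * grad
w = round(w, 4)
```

Gradient descent: w = 1.0 * (1 - 0.1)^6
`w` takes the values: 1.0 → 0.9 → 0.81 → 0.729 → 0.6561 → 0.59049 → 0.531441 → 0.5314

Answer: 0.5314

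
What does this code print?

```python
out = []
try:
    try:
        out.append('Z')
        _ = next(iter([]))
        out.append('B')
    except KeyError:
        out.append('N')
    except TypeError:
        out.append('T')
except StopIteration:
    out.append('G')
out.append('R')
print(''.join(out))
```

Execution trace: 'Z' (try body) → 'G' (outer except StopIteration) → 'R' (after the try/except). Output: ZGR

Answer: ZGR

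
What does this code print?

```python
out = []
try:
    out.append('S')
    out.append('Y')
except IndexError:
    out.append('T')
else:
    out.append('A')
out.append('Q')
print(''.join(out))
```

Execution trace: 'S' (try body) → 'Y' (try body, no exception) → 'A' (else) → 'Q' (after the try/except). Output: SYAQ

Answer: SYAQ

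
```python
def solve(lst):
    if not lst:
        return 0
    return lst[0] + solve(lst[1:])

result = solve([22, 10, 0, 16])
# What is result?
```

22 + 10 + 0 + 16 + 0 = 48

Answer: 48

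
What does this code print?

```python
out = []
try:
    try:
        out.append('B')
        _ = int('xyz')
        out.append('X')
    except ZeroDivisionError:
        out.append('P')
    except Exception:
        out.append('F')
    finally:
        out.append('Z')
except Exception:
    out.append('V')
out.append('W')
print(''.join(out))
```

Execution trace: 'B' (inner try body) → 'F' (inner except Exception) → 'Z' (inner finally) → 'W' (after the try/except). Output: BFZW

Answer: BFZW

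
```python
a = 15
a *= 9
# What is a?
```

Trace:
`a = 15` → a = 15
`a *= 9` → a = 135
So a = 135

Answer: 135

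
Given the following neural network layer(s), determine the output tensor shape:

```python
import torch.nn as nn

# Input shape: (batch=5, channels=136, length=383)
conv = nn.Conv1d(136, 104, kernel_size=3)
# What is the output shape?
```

Input: (5, 136, 383) -> Output: (5, 104, 381)

Answer: (5, 104, 381)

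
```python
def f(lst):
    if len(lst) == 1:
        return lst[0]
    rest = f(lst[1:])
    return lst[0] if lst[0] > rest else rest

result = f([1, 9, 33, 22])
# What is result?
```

Recursive max over [1, 9, 33, 22] = 33

Answer: 33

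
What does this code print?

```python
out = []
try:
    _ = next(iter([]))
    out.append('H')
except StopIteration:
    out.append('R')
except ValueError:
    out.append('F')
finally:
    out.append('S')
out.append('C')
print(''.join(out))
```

Execution trace: 'R' (except StopIteration) → 'S' (finally) → 'C' (after the try/except). Output: RSC

Answer: RSC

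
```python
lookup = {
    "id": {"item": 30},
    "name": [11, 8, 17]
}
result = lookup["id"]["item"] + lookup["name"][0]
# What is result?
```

Trace:
`lookup = { ...` → lookup = {'id': {'item': 30}, 'name': [11, 8, 17]}
`result = lookup["id"]["item"] + lookup["name"][0]` → result = 41
So result = 41

Answer: 41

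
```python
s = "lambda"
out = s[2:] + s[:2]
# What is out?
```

Trace:
`s = "lambda"` → s = 'lambda'
`out = s[2:] + s[:2]` → out = 'mbdala'
So out = 'mbdala'

Answer: 'mbdala'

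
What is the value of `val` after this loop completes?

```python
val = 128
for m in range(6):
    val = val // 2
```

Halve 6 times: 128 // 2^6 = 2
`val` takes the values: 128 → 64 → 32 → 16 → 8 → 4 → 2

Answer: 2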